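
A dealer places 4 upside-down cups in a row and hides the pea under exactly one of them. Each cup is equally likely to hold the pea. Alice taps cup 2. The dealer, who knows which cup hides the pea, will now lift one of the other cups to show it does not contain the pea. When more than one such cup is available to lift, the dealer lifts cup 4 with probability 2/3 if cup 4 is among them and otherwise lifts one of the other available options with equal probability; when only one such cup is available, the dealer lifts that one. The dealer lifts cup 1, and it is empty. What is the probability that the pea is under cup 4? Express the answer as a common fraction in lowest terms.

1/2

Condition on the true location of the pea.
If it is under cup 1 (prior 1/4): the dealer opened cup 1, so this case is ruled out; weight (1/4)·0 = 0.
If it is under cup 2 (prior 1/4): cup 4 is available but not opened; cup 1 gets probability (1 − 2/3)/2 = 1/6; weight (1/4)·(1/6) = 1/24.
If it is under cup 3 (prior 1/4): cup 4 is available but not opened, probability 1/3; weight (1/4)·(1/3) = 1/12.
If it is under cup 4 (prior 1/4): cup 4 holds the prize so is unavailable; the dealer chooses uniformly among the 2 others, probability 1/2; weight (1/4)·(1/2) = 1/8.
The weights sum to 1/4.
So P(the pea under cup 4 | the dealer opened cup 1) = (1/8) / (1/4) = 1/2.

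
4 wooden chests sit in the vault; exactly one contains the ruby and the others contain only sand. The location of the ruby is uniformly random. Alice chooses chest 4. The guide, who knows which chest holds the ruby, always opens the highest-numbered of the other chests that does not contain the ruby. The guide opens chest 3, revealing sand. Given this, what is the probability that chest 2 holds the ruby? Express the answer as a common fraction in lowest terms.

1/3

Consider each possible location of the ruby in turn.
If it is in any of chests 1, 2, and 4 (prior 1/4 each): chest 3 is the highest-numbered option available, probability 1; weight (1/4)·1 = 1/4 each.
If it is in chest 3 (prior 1/4): the guide opened chest 3, so this case is ruled out; weight (1/4)·0 = 0.
The weights sum to 3/4.
So P(the ruby in chest 2 | the guide opened chest 3) = (1/4) / (3/4) = 1/3.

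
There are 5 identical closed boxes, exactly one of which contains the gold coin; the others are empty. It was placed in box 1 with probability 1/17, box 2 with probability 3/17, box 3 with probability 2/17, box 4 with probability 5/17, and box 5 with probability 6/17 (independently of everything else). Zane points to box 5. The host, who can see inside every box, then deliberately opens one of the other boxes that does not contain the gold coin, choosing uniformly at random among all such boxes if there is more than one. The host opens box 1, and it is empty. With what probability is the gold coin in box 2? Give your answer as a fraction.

Apply Bayes' rule, conditioning on where the gold coin actually is.
If it is in box 1 (prior 1/17): the host opened box 1, so this case is ruled out; weight (1/17)·0 = 0.
If it is in box 2 (prior 3/17): the host has 3 equally likely choices, so probability 1/3; weight (3/17)·(1/3) = 1/17.
If it is in box 3 (prior 2/17): the host has 3 equally likely choices, so probability 1/3; weight (2/17)·(1/3) = 2/51.
If it is in box 4 (prior 5/17): the host has 3 equally likely choices, so probability 1/3; weight (5/17)·(1/3) = 5/51.
If it is in box 5 (prior 6/17): the host has 4 equally likely choices, so probability 1/4; weight (6/17)·(1/4) = 3/34.
The weights sum to 29/102.
So P(the gold coin in box 2 | the host opened box 1) = (1/17) / (29/102) = 6/29.

6/29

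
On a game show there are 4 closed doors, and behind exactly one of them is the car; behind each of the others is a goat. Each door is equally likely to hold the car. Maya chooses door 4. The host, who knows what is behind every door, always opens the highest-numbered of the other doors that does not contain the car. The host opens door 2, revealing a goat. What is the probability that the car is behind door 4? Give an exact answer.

0

Apply Bayes' rule, conditioning on where the car actually is.
If it is behind either of doors 1 and 4 (prior 1/4 each): the host would have opened door 3 instead, probability 0; weight (1/4)·0 = 0 each.
If it is behind door 2 (prior 1/4): the host opened door 2, so this case is ruled out; weight (1/4)·0 = 0.
If it is behind door 3 (prior 1/4): door 2 is the highest-numbered option available, probability 1; weight (1/4)·1 = 1/4.
The weights sum to 1/4.
So P(the car behind door 4 | the host opened door 2) = 0 / (1/4) = 0.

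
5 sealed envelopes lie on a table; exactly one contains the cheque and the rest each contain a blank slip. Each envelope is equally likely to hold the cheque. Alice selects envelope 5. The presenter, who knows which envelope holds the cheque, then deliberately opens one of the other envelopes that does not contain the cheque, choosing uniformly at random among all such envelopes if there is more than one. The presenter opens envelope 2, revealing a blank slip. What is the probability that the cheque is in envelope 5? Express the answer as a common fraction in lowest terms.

1/5

Condition on the true location of the cheque.
If it is in any of envelopes 1, 3, and 4 (prior 1/5 each): the presenter has 3 equally likely choices, so probability 1/3; weight (1/5)·(1/3) = 1/15 each.
If it is in envelope 2 (prior 1/5): the presenter opened envelope 2, so this case is ruled out; weight (1/5)·0 = 0.
If it is in envelope 5 (prior 1/5): the presenter has 4 equally likely choices, so probability 1/4; weight (1/5)·(1/4) = 1/20.
The weights sum to 1/4.
So P(the cheque in envelope 5 | the presenter opened envelope 2) = (1/20) / (1/4) = 1/5.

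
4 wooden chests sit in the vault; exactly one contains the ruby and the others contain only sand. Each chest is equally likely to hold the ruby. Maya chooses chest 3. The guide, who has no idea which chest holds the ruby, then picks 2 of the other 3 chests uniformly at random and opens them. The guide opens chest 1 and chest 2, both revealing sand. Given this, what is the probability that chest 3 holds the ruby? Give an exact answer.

Apply Bayes' rule, conditioning on where the ruby actually is.
If it is in either of chests 1 and 2 (prior 1/4 each): that chest was opened and seen not to hold the prize — ruled out; weight (1/4)·0 = 0 each.
If it is in either of chests 3 and 4 (prior 1/4 each): the guide picks exactly this set with probability 1/3 regardless, and none is the prize; weight (1/4)·(1/3) = 1/12 each.
The weights sum to 1/6.
So P(the ruby in chest 3 | the guide opened chest 1 and chest 2) = (1/12) / (1/6) = 1/2.

1/2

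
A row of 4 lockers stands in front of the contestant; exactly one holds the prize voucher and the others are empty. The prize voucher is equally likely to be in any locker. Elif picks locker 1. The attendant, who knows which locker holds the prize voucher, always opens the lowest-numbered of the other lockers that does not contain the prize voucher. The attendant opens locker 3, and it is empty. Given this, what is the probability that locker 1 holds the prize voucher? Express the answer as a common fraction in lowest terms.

Consider each possible location of the prize voucher in turn.
If it is in either of lockers 1 and 4 (prior 1/4 each): the attendant would have opened locker 2 instead, probability 0; weight (1/4)·0 = 0 each.
If it is in locker 2 (prior 1/4): locker 3 is the lowest-numbered option available, probability 1; weight (1/4)·1 = 1/4.
If it is in locker 3 (prior 1/4): the attendant opened locker 3, so this case is ruled out; weight (1/4)·0 = 0.
The weights sum to 1/4.
So P(the prize voucher in locker 1 | the attendant opened locker 3) = 0 / (1/4) = 0.

0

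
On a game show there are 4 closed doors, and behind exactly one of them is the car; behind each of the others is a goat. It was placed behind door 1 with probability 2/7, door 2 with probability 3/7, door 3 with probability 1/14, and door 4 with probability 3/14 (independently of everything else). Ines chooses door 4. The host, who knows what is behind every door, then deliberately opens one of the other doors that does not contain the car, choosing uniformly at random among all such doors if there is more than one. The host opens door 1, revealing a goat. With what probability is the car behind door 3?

1/9

Consider each possible location of the car in turn.
If it is behind door 1 (prior 2/7): the host opened door 1, so this case is ruled out; weight (2/7)·0 = 0.
If it is behind door 2 (prior 3/7): the host has 2 equally likely choices, so probability 1/2; weight (3/7)·(1/2) = 3/14.
If it is behind door 3 (prior 1/14): the host has 2 equally likely choices, so probability 1/2; weight (1/14)·(1/2) = 1/28.
If it is behind door 4 (prior 3/14): the host has 3 equally likely choices, so probability 1/3; weight (3/14)·(1/3) = 1/14.
The weights sum to 9/28.
So P(the car behind door 3 | the host opened door 1) = (1/28) / (9/28) = 1/9.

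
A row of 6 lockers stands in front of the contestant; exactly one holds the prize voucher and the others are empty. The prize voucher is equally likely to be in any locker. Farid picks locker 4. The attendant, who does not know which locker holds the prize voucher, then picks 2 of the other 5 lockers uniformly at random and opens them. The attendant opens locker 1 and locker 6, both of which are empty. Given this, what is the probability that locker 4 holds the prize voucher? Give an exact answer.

1/4

Apply Bayes' rule, conditioning on where the prize voucher actually is.
If it is in either of lockers 1 and 6 (prior 1/6 each): that locker was opened and seen not to hold the prize — ruled out; weight (1/6)·0 = 0 each.
If it is in any of lockers 2, 3, 4, and 5 (prior 1/6 each): the attendant picks exactly this set with probability 1/10 regardless, and none is the prize; weight (1/6)·(1/10) = 1/60 each.
The weights sum to 1/15.
So P(the prize voucher in locker 4 | the attendant opened locker 1 and locker 6) = (1/60) / (1/15) = 1/4.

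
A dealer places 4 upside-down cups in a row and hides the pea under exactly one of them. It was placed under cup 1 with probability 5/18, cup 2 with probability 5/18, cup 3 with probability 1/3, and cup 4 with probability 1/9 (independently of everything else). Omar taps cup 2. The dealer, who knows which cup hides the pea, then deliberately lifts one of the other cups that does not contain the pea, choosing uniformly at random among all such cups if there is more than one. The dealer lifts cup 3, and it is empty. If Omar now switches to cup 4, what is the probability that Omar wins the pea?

Condition on the true location of the pea.
If it is under cup 1 (prior 5/18): the dealer has 2 equally likely choices, so probability 1/2; weight (5/18)·(1/2) = 5/36.
If it is under cup 2 (prior 5/18): the dealer has 3 equally likely choices, so probability 1/3; weight (5/18)·(1/3) = 5/54.
If it is under cup 3 (prior 1/3): the dealer opened cup 3, so this case is ruled out; weight (1/3)·0 = 0.
If it is under cup 4 (prior 1/9): the dealer has 2 equally likely choices, so probability 1/2; weight (1/9)·(1/2) = 1/18.
The weights sum to 31/108.
So P(the pea under cup 4 | the dealer opened cup 3) = (1/18) / (31/108) = 6/31.

6/31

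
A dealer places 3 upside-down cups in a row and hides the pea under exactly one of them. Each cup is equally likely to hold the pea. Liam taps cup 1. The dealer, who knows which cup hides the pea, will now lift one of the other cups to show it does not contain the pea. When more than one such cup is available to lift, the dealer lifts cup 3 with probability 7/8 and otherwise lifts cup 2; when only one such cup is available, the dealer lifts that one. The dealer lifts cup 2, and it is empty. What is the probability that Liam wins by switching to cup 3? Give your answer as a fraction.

8/9

Apply Bayes' rule, conditioning on where the pea actually is.
If it is under cup 1 (prior 1/3): cup 3 is available but not opened, probability 1/8; weight (1/3)·(1/8) = 1/24.
If it is under cup 2 (prior 1/3): the dealer opened cup 2, so this case is ruled out; weight (1/3)·0 = 0.
If it is under cup 3 (prior 1/3): only cup 2 is available, probability 1; weight (1/3)·1 = 1/3.
The weights sum to 3/8.
So P(the pea under cup 3 | the dealer opened cup 2) = (1/3) / (3/8) = 8/9.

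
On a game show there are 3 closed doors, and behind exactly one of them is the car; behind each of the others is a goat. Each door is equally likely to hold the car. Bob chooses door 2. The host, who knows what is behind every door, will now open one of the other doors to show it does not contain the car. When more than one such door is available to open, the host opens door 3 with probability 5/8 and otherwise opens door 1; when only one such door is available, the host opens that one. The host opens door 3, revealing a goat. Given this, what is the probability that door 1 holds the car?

8/13

Apply Bayes' rule, conditioning on where the car actually is.
If it is behind door 1 (prior 1/3): only door 3 is available, probability 1; weight (1/3)·1 = 1/3.
If it is behind door 2 (prior 1/3): door 3 is available, opened with probability 5/8; weight (1/3)·(5/8) = 5/24.
If it is behind door 3 (prior 1/3): the host opened door 3, so this case is ruled out; weight (1/3)·0 = 0.
The weights sum to 13/24.
So P(the car behind door 1 | the host opened door 3) = (1/3) / (13/24) = 8/13.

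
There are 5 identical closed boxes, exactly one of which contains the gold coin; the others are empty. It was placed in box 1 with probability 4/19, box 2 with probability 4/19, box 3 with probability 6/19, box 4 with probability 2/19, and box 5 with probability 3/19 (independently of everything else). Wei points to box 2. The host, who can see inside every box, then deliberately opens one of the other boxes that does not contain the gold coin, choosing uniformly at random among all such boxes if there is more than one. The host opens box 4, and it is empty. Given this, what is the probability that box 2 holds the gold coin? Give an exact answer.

3/16

Condition on the true location of the gold coin.
If it is in box 1 (prior 4/19): the host has 3 equally likely choices, so probability 1/3; weight (4/19)·(1/3) = 4/57.
If it is in box 2 (prior 4/19): the host has 4 equally likely choices, so probability 1/4; weight (4/19)·(1/4) = 1/19.
If it is in box 3 (prior 6/19): the host has 3 equally likely choices, so probability 1/3; weight (6/19)·(1/3) = 2/19.
If it is in box 4 (prior 2/19): the host opened box 4, so this case is ruled out; weight (2/19)·0 = 0.
If it is in box 5 (prior 3/19): the host has 3 equally likely choices, so probability 1/3; weight (3/19)·(1/3) = 1/19.
The weights sum to 16/57.
So P(the gold coin in box 2 | the host opened box 4) = (1/19) / (16/57) = 3/16.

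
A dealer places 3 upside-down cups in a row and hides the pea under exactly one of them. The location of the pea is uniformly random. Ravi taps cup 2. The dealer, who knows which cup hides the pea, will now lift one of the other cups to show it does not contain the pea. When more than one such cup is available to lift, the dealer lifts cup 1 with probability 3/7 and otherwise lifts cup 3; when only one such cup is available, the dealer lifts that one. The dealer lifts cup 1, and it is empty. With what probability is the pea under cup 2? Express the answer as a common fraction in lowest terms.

Consider each possible location of the pea in turn.
If it is under cup 1 (prior 1/3): the dealer opened cup 1, so this case is ruled out; weight (1/3)·0 = 0.
If it is under cup 2 (prior 1/3): cup 1 is available, opened with probability 3/7; weight (1/3)·(3/7) = 1/7.
If it is under cup 3 (prior 1/3): only cup 1 is available, probability 1; weight (1/3)·1 = 1/3.
The weights sum to 10/21.
So P(the pea under cup 2 | the dealer opened cup 1) = (1/7) / (10/21) = 3/10.

3/10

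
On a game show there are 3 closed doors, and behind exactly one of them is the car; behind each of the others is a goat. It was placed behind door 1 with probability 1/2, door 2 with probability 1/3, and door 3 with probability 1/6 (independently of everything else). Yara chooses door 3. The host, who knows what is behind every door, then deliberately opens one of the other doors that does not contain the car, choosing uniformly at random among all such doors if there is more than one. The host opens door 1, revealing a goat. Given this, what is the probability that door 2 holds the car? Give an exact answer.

Condition on the true location of the car.
If it is behind door 1 (prior 1/2): the host opened door 1, so this case is ruled out; weight (1/2)·0 = 0.
If it is behind door 2 (prior 1/3): the host has no choice, probability 1; weight (1/3)·1 = 1/3.
If it is behind door 3 (prior 1/6): the host has 2 equally likely choices, so probability 1/2; weight (1/6)·(1/2) = 1/12.
The weights sum to 5/12.
So P(the car behind door 2 | the host opened door 1) = (1/3) / (5/12) = 4/5.

4/5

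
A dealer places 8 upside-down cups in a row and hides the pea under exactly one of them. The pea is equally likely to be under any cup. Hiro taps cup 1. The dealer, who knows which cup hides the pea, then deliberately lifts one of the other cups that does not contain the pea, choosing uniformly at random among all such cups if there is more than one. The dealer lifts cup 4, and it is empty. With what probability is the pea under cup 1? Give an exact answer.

1/8

Apply Bayes' rule, conditioning on where the pea actually is.
If it is under cup 1 (prior 1/8): the dealer has 7 equally likely choices, so probability 1/7; weight (1/8)·(1/7) = 1/56.
If it is under any of cups 2, 3, 5, 6, 7, and 8 (prior 1/8 each): the dealer has 6 equally likely choices, so probability 1/6; weight (1/8)·(1/6) = 1/48 each.
If it is under cup 4 (prior 1/8): the dealer opened cup 4, so this case is ruled out; weight (1/8)·0 = 0.
The weights sum to 1/7.
So P(the pea under cup 1 | the dealer opened cup 4) = (1/56) / (1/7) = 1/8.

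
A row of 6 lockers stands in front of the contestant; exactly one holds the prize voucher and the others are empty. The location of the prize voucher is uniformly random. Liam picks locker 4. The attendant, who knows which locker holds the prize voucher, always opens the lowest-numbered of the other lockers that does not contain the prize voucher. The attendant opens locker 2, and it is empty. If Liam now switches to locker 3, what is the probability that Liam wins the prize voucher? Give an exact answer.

Apply Bayes' rule, conditioning on where the prize voucher actually is.
If it is in locker 1 (prior 1/6): locker 2 is the lowest-numbered option available, probability 1; weight (1/6)·1 = 1/6.
If it is in locker 2 (prior 1/6): the attendant opened locker 2, so this case is ruled out; weight (1/6)·0 = 0.
If it is in any of lockers 3, 4, 5, and 6 (prior 1/6 each): the attendant would have opened locker 1 instead, probability 0; weight (1/6)·0 = 0 each.
The weights sum to 1/6.
So P(the prize voucher in locker 3 | the attendant opened locker 2) = 0 / (1/6) = 0.

0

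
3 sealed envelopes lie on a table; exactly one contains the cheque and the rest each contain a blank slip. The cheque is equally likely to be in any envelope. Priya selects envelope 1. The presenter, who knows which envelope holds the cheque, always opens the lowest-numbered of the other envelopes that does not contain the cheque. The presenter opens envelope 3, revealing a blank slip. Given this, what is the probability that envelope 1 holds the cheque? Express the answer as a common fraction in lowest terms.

0

Apply Bayes' rule, conditioning on where the cheque actually is.
If it is in envelope 1 (prior 1/3): the presenter would have opened envelope 2 instead, probability 0; weight (1/3)·0 = 0.
If it is in envelope 2 (prior 1/3): envelope 3 is the lowest-numbered option available, probability 1; weight (1/3)·1 = 1/3.
If it is in envelope 3 (prior 1/3): the presenter opened envelope 3, so this case is ruled out; weight (1/3)·0 = 0.
The weights sum to 1/3.
So P(the cheque in envelope 1 | the presenter opened envelope 3) = 0 / (1/3) = 0.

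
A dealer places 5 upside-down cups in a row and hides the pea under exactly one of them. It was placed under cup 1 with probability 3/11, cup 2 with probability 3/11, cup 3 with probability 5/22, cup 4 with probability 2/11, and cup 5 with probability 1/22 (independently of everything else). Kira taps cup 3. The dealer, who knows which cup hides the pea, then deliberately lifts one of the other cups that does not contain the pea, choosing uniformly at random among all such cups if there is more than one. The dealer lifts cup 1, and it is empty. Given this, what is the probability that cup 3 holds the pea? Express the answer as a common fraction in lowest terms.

15/59

Condition on the true location of the pea.
If it is under cup 1 (prior 3/11): the dealer opened cup 1, so this case is ruled out; weight (3/11)·0 = 0.
If it is under cup 2 (prior 3/11): the dealer has 3 equally likely choices, so probability 1/3; weight (3/11)·(1/3) = 1/11.
If it is under cup 3 (prior 5/22): the dealer has 4 equally likely choices, so probability 1/4; weight (5/22)·(1/4) = 5/88.
If it is under cup 4 (prior 2/11): the dealer has 3 equally likely choices, so probability 1/3; weight (2/11)·(1/3) = 2/33.
If it is under cup 5 (prior 1/22): the dealer has 3 equally likely choices, so probability 1/3; weight (1/22)·(1/3) = 1/66.
The weights sum to 59/264.
So P(the pea under cup 3 | the dealer opened cup 1) = (5/88) / (59/264) = 15/59.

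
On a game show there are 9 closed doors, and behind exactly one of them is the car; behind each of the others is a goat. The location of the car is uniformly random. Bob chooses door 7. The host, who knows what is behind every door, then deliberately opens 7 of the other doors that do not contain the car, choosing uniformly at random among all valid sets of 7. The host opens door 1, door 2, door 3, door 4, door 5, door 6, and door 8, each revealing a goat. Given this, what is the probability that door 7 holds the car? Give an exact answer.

1/9

Apply Bayes' rule, conditioning on where the car actually is.
If it is behind any of doors 1, 2, 3, 4, 5, 6, and 8 (prior 1/9 each): that door was opened and seen not to hold the prize — ruled out; weight (1/9)·0 = 0 each.
If it is behind door 7 (prior 1/9): the host has 8 equally likely choices, so probability 1/8; weight (1/9)·(1/8) = 1/72.
If it is behind door 9 (prior 1/9): the host has no choice, probability 1; weight (1/9)·1 = 1/9.
The weights sum to 1/8.
So P(the car behind door 7 | the host opened door 1, door 2, door 3, door 4, door 5, door 6, and door 8) = (1/72) / (1/8) = 1/9.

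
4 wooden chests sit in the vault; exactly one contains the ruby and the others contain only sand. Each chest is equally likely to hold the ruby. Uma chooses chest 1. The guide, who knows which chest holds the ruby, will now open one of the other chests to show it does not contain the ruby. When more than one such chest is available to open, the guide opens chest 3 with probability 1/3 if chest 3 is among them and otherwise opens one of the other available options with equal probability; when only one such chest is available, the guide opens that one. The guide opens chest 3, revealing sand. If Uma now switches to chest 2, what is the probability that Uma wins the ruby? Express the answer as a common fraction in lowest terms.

1/3

Consider each possible location of the ruby in turn.
If it is in any of chests 1, 2, and 4 (prior 1/4 each): chest 3 is available, opened with probability 1/3; weight (1/4)·(1/3) = 1/12 each.
If it is in chest 3 (prior 1/4): the guide opened chest 3, so this case is ruled out; weight (1/4)·0 = 0.
The weights sum to 1/4.
So P(the ruby in chest 2 | the guide opened chest 3) = (1/12) / (1/4) = 1/3.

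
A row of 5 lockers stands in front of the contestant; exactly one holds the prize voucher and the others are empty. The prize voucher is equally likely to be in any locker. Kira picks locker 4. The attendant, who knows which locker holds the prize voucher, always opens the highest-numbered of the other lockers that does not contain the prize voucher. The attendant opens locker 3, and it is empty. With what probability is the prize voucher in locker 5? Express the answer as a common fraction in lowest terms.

1

Consider each possible location of the prize voucher in turn.
If it is in any of lockers 1, 2, and 4 (prior 1/5 each): the attendant would have opened locker 5 instead, probability 0; weight (1/5)·0 = 0 each.
If it is in locker 3 (prior 1/5): the attendant opened locker 3, so this case is ruled out; weight (1/5)·0 = 0.
If it is in locker 5 (prior 1/5): locker 3 is the highest-numbered option available, probability 1; weight (1/5)·1 = 1/5.
The weights sum to 1/5.
So P(the prize voucher in locker 5 | the attendant opened locker 3) = (1/5) / (1/5) = 1.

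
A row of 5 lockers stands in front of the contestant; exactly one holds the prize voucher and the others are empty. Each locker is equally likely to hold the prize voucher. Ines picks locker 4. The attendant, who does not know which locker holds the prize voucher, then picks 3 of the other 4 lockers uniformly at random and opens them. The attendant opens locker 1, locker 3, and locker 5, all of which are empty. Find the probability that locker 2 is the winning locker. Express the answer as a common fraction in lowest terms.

Consider each possible location of the prize voucher in turn.
If it is in any of lockers 1, 3, and 5 (prior 1/5 each): that locker was opened and seen not to hold the prize — ruled out; weight (1/5)·0 = 0 each.
If it is in either of lockers 2 and 4 (prior 1/5 each): the attendant picks exactly this set with probability 1/4 regardless, and none is the prize; weight (1/5)·(1/4) = 1/20 each.
The weights sum to 1/10.
So P(the prize voucher in locker 2 | the attendant opened locker 1, locker 3, and locker 5) = (1/20) / (1/10) = 1/2.

1/2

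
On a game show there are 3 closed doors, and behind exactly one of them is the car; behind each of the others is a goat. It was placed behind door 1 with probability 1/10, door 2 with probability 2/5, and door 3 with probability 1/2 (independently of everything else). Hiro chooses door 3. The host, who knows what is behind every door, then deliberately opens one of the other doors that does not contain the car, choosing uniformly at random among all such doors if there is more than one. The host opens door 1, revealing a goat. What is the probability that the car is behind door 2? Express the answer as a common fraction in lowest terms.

Condition on the true location of the car.
If it is behind door 1 (prior 1/10): the host opened door 1, so this case is ruled out; weight (1/10)·0 = 0.
If it is behind door 2 (prior 2/5): the host has no choice, probability 1; weight (2/5)·1 = 2/5.
If it is behind door 3 (prior 1/2): the host has 2 equally likely choices, so probability 1/2; weight (1/2)·(1/2) = 1/4.
The weights sum to 13/20.
So P(the car behind door 2 | the host opened door 1) = (2/5) / (13/20) = 8/13.

8/13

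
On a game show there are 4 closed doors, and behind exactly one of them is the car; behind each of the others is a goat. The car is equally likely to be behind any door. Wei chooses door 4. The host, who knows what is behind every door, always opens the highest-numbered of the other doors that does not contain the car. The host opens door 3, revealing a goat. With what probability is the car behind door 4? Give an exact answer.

1/3

Apply Bayes' rule, conditioning on where the car actually is.
If it is behind any of doors 1, 2, and 4 (prior 1/4 each): door 3 is the highest-numbered option available, probability 1; weight (1/4)·1 = 1/4 each.
If it is behind door 3 (prior 1/4): the host opened door 3, so this case is ruled out; weight (1/4)·0 = 0.
The weights sum to 3/4.
So P(the car behind door 4 | the host opened door 3) = (1/4) / (3/4) = 1/3.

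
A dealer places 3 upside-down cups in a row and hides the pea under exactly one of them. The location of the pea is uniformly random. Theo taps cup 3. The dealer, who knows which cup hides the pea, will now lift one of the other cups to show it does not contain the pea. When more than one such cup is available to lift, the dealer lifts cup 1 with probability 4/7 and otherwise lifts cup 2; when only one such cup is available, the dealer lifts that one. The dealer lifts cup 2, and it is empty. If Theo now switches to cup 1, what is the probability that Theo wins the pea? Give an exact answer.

Consider each possible location of the pea in turn.
If it is under cup 1 (prior 1/3): only cup 2 is available, probability 1; weight (1/3)·1 = 1/3.
If it is under cup 2 (prior 1/3): the dealer opened cup 2, so this case is ruled out; weight (1/3)·0 = 0.
If it is under cup 3 (prior 1/3): cup 1 is available but not opened, probability 3/7; weight (1/3)·(3/7) = 1/7.
The weights sum to 10/21.
So P(the pea under cup 1 | the dealer opened cup 2) = (1/3) / (10/21) = 7/10.

7/10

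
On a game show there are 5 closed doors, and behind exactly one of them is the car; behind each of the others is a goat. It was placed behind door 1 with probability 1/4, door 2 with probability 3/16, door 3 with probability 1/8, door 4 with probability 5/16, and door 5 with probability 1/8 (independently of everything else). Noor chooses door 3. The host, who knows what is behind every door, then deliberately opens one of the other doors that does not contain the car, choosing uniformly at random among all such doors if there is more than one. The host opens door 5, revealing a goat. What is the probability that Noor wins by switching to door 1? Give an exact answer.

Condition on the true location of the car.
If it is behind door 1 (prior 1/4): the host has 3 equally likely choices, so probability 1/3; weight (1/4)·(1/3) = 1/12.
If it is behind door 2 (prior 3/16): the host has 3 equally likely choices, so probability 1/3; weight (3/16)·(1/3) = 1/16.
If it is behind door 3 (prior 1/8): the host has 4 equally likely choices, so probability 1/4; weight (1/8)·(1/4) = 1/32.
If it is behind door 4 (prior 5/16): the host has 3 equally likely choices, so probability 1/3; weight (5/16)·(1/3) = 5/48.
If it is behind door 5 (prior 1/8): the host opened door 5, so this case is ruled out; weight (1/8)·0 = 0.
The weights sum to 9/32.
So P(the car behind door 1 | the host opened door 5) = (1/12) / (9/32) = 8/27.

8/27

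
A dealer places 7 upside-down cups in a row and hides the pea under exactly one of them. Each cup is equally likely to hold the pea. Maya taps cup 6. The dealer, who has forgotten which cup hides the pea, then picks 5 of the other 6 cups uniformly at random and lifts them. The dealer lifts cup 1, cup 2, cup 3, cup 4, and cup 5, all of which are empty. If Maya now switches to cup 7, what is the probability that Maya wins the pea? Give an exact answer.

1/2

Consider each possible location of the pea in turn.
If it is under any of cups 1, 2, 3, 4, and 5 (prior 1/7 each): that cup was opened and seen not to hold the prize — ruled out; weight (1/7)·0 = 0 each.
If it is under either of cups 6 and 7 (prior 1/7 each): the dealer picks exactly this set with probability 1/6 regardless, and none is the prize; weight (1/7)·(1/6) = 1/42 each.
The weights sum to 1/21.
So P(the pea under cup 7 | the dealer opened cup 1, cup 2, cup 3, cup 4, and cup 5) = (1/42) / (1/21) = 1/2.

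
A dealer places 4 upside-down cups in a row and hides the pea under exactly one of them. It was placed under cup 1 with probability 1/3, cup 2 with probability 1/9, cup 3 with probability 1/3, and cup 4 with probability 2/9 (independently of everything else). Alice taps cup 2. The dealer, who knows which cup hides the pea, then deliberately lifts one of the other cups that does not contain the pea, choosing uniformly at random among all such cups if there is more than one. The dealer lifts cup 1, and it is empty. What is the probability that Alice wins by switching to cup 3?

Consider each possible location of the pea in turn.
If it is under cup 1 (prior 1/3): the dealer opened cup 1, so this case is ruled out; weight (1/3)·0 = 0.
If it is under cup 2 (prior 1/9): the dealer has 3 equally likely choices, so probability 1/3; weight (1/9)·(1/3) = 1/27.
If it is under cup 3 (prior 1/3): the dealer has 2 equally likely choices, so probability 1/2; weight (1/3)·(1/2) = 1/6.
If it is under cup 4 (prior 2/9): the dealer has 2 equally likely choices, so probability 1/2; weight (2/9)·(1/2) = 1/9.
The weights sum to 17/54.
So P(the pea under cup 3 | the dealer opened cup 1) = (1/6) / (17/54) = 9/17.

9/17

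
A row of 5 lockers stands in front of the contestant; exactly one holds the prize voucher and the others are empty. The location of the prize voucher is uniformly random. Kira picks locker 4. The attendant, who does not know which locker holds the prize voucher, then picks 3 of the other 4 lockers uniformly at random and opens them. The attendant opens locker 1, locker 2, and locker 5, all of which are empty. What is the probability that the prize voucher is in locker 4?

1/2

Consider each possible location of the prize voucher in turn.
If it is in any of lockers 1, 2, and 5 (prior 1/5 each): that locker was opened and seen not to hold the prize — ruled out; weight (1/5)·0 = 0 each.
If it is in either of lockers 3 and 4 (prior 1/5 each): the attendant picks exactly this set with probability 1/4 regardless, and none is the prize; weight (1/5)·(1/4) = 1/20 each.
The weights sum to 1/10.
So P(the prize voucher in locker 4 | the attendant opened locker 1, locker 2, and locker 5) = (1/20) / (1/10) = 1/2.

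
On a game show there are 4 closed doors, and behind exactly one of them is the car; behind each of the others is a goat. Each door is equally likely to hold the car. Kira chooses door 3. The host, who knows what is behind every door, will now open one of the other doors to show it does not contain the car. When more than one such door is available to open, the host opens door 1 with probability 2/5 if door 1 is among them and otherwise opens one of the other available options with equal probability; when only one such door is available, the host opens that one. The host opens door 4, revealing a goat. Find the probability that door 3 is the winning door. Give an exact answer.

3/14

Apply Bayes' rule, conditioning on where the car actually is.
If it is behind door 1 (prior 1/4): door 1 holds the prize so is unavailable; the host chooses uniformly among the 2 others, probability 1/2; weight (1/4)·(1/2) = 1/8.
If it is behind door 2 (prior 1/4): door 1 is available but not opened, probability 3/5; weight (1/4)·(3/5) = 3/20.
If it is behind door 3 (prior 1/4): door 1 is available but not opened; door 4 gets probability (1 − 2/5)/2 = 3/10; weight (1/4)·(3/10) = 3/40.
If it is behind door 4 (prior 1/4): the host opened door 4, so this case is ruled out; weight (1/4)·0 = 0.
The weights sum to 7/20.
So P(the car behind door 3 | the host opened door 4) = (3/40) / (7/20) = 3/14.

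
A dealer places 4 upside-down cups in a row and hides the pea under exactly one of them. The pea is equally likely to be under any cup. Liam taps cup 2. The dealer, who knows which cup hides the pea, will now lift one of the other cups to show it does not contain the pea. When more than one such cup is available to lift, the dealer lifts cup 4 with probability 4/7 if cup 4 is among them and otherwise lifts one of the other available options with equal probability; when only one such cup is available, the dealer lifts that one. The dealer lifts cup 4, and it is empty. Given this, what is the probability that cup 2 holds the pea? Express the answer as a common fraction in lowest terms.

Condition on the true location of the pea.
If it is under any of cups 1, 2, and 3 (prior 1/4 each): cup 4 is available, opened with probability 4/7; weight (1/4)·(4/7) = 1/7 each.
If it is under cup 4 (prior 1/4): the dealer opened cup 4, so this case is ruled out; weight (1/4)·0 = 0.
The weights sum to 3/7.
So P(the pea under cup 2 | the dealer opened cup 4) = (1/7) / (3/7) = 1/3.

1/3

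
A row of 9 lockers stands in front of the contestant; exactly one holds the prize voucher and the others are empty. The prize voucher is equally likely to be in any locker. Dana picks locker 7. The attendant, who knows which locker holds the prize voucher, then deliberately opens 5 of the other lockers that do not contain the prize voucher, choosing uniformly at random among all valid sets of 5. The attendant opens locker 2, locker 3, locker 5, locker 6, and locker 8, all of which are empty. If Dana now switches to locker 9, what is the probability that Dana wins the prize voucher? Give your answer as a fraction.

8/27

Consider each possible location of the prize voucher in turn.
If it is in any of lockers 1, 4, and 9 (prior 1/9 each): the attendant has 21 equally likely choices, so probability 1/21; weight (1/9)·(1/21) = 1/189 each.
If it is in any of lockers 2, 3, 5, 6, and 8 (prior 1/9 each): that locker was opened and seen not to hold the prize — ruled out; weight (1/9)·0 = 0 each.
If it is in locker 7 (prior 1/9): the attendant has 56 equally likely choices, so probability 1/56; weight (1/9)·(1/56) = 1/504.
The weights sum to 1/56.
So P(the prize voucher in locker 9 | the attendant opened locker 2, locker 3, locker 5, locker 6, and locker 8) = (1/189) / (1/56) = 8/27.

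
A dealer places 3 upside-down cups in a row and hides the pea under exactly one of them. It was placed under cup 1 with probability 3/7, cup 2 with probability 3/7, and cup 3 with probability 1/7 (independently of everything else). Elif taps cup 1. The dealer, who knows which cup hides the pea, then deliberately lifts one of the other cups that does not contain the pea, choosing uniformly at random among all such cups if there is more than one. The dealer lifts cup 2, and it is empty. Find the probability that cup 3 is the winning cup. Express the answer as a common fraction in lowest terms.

Consider each possible location of the pea in turn.
If it is under cup 1 (prior 3/7): the dealer has 2 equally likely choices, so probability 1/2; weight (3/7)·(1/2) = 3/14.
If it is under cup 2 (prior 3/7): the dealer opened cup 2, so this case is ruled out; weight (3/7)·0 = 0.
If it is under cup 3 (prior 1/7): the dealer has no choice, probability 1; weight (1/7)·1 = 1/7.
The weights sum to 5/14.
So P(the pea under cup 3 | the dealer opened cup 2) = (1/7) / (5/14) = 2/5.

2/5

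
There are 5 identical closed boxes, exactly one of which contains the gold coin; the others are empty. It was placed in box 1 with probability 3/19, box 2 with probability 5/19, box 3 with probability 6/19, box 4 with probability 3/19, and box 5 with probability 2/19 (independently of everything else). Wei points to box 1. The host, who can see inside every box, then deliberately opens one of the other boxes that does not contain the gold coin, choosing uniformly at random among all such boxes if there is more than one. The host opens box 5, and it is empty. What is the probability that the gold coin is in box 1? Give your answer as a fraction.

9/65

Condition on the true location of the gold coin.
If it is in box 1 (prior 3/19): the host has 4 equally likely choices, so probability 1/4; weight (3/19)·(1/4) = 3/76.
If it is in box 2 (prior 5/19): the host has 3 equally likely choices, so probability 1/3; weight (5/19)·(1/3) = 5/57.
If it is in box 3 (prior 6/19): the host has 3 equally likely choices, so probability 1/3; weight (6/19)·(1/3) = 2/19.
If it is in box 4 (prior 3/19): the host has 3 equally likely choices, so probability 1/3; weight (3/19)·(1/3) = 1/19.
If it is in box 5 (prior 2/19): the host opened box 5, so this case is ruled out; weight (2/19)·0 = 0.
The weights sum to 65/228.
So P(the gold coin in box 1 | the host opened box 5) = (3/76) / (65/228) = 9/65.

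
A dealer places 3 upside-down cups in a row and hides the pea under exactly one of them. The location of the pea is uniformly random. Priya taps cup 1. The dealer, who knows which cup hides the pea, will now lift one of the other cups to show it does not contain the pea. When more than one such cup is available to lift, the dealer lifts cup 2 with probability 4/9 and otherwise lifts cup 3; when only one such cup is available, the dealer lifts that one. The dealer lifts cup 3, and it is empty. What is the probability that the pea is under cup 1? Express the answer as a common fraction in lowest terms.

Apply Bayes' rule, conditioning on where the pea actually is.
If it is under cup 1 (prior 1/3): cup 2 is available but not opened, probability 5/9; weight (1/3)·(5/9) = 5/27.
If it is under cup 2 (prior 1/3): only cup 3 is available, probability 1; weight (1/3)·1 = 1/3.
If it is under cup 3 (prior 1/3): the dealer opened cup 3, so this case is ruled out; weight (1/3)·0 = 0.
The weights sum to 14/27.
So P(the pea under cup 1 | the dealer opened cup 3) = (5/27) / (14/27) = 5/14.

5/14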